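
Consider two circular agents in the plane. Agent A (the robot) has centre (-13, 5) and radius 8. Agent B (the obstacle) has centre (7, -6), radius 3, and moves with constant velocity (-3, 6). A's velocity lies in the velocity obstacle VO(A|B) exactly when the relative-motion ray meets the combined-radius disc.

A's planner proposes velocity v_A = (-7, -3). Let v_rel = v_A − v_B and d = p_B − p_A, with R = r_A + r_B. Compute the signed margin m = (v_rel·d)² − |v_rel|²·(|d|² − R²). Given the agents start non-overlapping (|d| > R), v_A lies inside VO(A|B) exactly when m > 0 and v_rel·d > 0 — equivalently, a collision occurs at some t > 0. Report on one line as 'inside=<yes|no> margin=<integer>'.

d = (20, -11),  |d|² = 521;  R = 8+3 = 11,  c = 521−11² = 400
v_rel = (-4, -9),  |v_rel|² = 97;  v_rel·d = (-4)·(20) + (-9)·(-11) = 19
97·t² − 38·t + 400 = 0  ⇒  m = 19² − 97·400 = -38439
m = -38439 < 0,  v_rel·d = 19 > 0  ⇒  outside

inside=no margin=-38439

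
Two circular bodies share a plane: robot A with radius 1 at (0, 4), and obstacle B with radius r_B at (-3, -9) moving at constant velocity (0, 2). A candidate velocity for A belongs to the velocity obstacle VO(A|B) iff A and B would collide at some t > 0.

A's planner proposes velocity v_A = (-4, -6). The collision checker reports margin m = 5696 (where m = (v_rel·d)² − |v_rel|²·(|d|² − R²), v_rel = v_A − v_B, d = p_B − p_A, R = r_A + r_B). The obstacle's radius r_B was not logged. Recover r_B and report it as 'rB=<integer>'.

m = 5696
d = (-3, -13);  v_rel = (-4, -8),  |v_rel|² = 80
v_rel×d = (-4)·(-13) − (-8)·(-3) = 28
since m = R²·80 − 28²:  R² = (784 + 5696) / 80 = 81
R = √81 = 9  ⇒  r_B = 9 − 1 = 8

rB=8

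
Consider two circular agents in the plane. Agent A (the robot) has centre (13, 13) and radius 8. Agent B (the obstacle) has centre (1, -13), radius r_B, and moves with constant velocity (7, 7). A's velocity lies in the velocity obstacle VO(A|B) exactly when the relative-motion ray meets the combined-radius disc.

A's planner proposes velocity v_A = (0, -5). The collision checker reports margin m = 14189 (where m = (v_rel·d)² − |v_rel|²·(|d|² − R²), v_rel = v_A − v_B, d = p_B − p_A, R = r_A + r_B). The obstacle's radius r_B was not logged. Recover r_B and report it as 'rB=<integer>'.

m = 14189
d = (-12, -26);  v_rel = (-7, -12),  |v_rel|² = 193
v_rel×d = (-7)·(-26) − (-12)·(-12) = 38
since m = R²·193 − 38²:  R² = (1444 + 14189) / 193 = 81
R = √81 = 9  ⇒  r_B = 9 − 8 = 1

rB=1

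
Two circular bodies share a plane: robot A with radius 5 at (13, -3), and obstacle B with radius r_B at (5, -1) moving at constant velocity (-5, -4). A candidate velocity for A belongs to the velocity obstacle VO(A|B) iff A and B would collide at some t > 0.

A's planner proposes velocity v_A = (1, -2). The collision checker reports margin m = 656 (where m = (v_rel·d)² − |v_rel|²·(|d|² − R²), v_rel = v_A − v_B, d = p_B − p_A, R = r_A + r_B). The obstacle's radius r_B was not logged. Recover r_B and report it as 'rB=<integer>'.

m = 656
d = (-8, 2);  v_rel = (6, 2),  |v_rel|² = 40
v_rel×d = (6)·(2) − (2)·(-8) = 28
since m = R²·40 − 28²:  R² = (784 + 656) / 40 = 36
R = √36 = 6  ⇒  r_B = 6 − 5 = 1

rB=1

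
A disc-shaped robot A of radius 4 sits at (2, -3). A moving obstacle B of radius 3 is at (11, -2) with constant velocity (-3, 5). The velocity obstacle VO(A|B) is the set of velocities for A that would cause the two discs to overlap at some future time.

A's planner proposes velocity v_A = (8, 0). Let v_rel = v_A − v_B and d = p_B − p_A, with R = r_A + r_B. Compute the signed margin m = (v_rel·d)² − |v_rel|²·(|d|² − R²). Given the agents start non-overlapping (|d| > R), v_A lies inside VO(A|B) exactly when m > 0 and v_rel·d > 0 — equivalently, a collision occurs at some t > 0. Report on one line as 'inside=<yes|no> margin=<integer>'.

d = (9, 1),  |d|² = 82;  R = 4+3 = 7,  c = 82−7² = 33
v_rel = (11, -5),  |v_rel|² = 146;  v_rel·d = (11)·(9) + (-5)·(1) = 94
146·t² − 188·t + 33 = 0  ⇒  m = 94² − 146·33 = 4018
m = 4018 > 0,  v_rel·d = 94 > 0  ⇒  inside

inside=yes margin=4018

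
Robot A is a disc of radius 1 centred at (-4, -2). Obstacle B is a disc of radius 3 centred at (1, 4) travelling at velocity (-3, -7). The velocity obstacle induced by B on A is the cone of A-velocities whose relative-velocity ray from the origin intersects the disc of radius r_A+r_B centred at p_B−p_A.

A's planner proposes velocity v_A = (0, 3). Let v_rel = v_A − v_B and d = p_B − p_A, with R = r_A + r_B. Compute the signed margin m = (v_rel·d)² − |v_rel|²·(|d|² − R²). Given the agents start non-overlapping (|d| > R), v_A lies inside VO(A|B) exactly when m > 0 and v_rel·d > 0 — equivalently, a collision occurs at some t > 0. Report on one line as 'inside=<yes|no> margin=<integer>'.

d = (5, 6),  |d|² = 61;  R = 1+3 = 4,  c = 61−4² = 45
v_rel = (3, 10),  |v_rel|² = 109;  v_rel·d = (3)·(5) + (10)·(6) = 75
109·t² − 150·t + 45 = 0  ⇒  m = 75² − 109·45 = 720
m = 720 > 0,  v_rel·d = 75 > 0  ⇒  inside

inside=yes margin=720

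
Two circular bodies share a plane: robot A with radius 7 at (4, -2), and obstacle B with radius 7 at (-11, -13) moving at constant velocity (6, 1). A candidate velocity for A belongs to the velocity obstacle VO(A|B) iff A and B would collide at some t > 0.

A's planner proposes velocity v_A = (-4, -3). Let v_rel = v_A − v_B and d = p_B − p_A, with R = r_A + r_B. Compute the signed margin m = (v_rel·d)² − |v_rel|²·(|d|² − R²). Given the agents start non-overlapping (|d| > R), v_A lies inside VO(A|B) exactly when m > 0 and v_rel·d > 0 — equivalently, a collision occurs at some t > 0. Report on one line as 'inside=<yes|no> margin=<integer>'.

d = (-15, -11),  |d|² = 346;  R = 7+7 = 14,  c = 346−14² = 150
v_rel = (-10, -4),  |v_rel|² = 116;  v_rel·d = (-10)·(-15) + (-4)·(-11) = 194
116·t² − 388·t + 150 = 0  ⇒  m = 194² − 116·150 = 20236
m = 20236 > 0,  v_rel·d = 194 > 0  ⇒  inside

inside=yes margin=20236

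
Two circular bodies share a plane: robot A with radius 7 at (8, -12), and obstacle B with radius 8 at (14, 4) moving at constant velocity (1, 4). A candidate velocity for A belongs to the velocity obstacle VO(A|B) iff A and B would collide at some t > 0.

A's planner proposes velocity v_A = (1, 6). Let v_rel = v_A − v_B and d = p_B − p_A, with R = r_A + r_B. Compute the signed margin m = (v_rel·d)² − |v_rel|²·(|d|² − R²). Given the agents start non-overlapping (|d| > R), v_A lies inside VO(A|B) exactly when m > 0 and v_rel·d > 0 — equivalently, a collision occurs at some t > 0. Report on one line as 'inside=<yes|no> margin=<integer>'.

d = (6, 16),  |d|² = 292;  R = 7+8 = 15,  c = 292−15² = 67
v_rel = (0, 2),  |v_rel|² = 4;  v_rel·d = (0)·(6) + (2)·(16) = 32
4·t² − 64·t + 67 = 0  ⇒  m = 32² − 4·67 = 756
m = 756 > 0,  v_rel·d = 32 > 0  ⇒  inside

inside=yes margin=756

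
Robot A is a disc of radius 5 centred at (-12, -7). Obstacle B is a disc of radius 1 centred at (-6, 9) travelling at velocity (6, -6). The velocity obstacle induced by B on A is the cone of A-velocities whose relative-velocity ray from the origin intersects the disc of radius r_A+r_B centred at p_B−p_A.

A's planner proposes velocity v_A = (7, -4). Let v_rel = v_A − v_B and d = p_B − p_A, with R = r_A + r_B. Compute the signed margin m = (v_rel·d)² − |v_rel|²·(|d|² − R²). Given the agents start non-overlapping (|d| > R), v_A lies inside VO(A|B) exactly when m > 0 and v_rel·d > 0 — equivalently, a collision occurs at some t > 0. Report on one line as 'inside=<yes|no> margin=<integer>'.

d = (6, 16),  |d|² = 292;  R = 5+1 = 6,  c = 292−6² = 256
v_rel = (1, 2),  |v_rel|² = 5;  v_rel·d = (1)·(6) + (2)·(16) = 38
5·t² − 76·t + 256 = 0  ⇒  m = 38² − 5·256 = 164
m = 164 > 0,  v_rel·d = 38 > 0  ⇒  inside

inside=yes margin=164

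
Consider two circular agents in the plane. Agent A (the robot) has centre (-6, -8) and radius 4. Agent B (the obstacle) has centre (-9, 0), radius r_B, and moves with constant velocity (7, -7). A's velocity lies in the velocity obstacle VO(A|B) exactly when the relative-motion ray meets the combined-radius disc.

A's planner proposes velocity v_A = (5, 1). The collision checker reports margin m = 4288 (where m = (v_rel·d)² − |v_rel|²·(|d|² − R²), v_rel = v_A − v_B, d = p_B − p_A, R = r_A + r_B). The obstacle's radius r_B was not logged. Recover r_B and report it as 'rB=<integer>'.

m = 4288
d = (-3, 8);  v_rel = (-2, 8),  |v_rel|² = 68
v_rel×d = (-2)·(8) − (8)·(-3) = 8
since m = R²·68 − 8²:  R² = (64 + 4288) / 68 = 64
R = √64 = 8  ⇒  r_B = 8 − 4 = 4

rB=4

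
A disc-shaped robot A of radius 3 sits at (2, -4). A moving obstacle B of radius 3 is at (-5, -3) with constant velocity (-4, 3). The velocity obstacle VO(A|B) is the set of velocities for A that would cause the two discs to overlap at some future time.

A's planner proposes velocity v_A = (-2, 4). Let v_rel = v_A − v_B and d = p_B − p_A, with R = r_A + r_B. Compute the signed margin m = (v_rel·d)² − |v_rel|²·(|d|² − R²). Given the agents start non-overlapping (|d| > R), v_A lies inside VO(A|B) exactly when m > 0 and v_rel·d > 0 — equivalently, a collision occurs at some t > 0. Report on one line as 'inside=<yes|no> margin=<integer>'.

d = (-7, 1),  |d|² = 50;  R = 3+3 = 6,  c = 50−6² = 14
v_rel = (2, 1),  |v_rel|² = 5;  v_rel·d = (2)·(-7) + (1)·(1) = -13
5·t² + 26·t + 14 = 0  ⇒  m = (-13)² − 5·14 = 99
m = 99 > 0,  v_rel·d = -13 < 0  ⇒  outside

inside=no margin=99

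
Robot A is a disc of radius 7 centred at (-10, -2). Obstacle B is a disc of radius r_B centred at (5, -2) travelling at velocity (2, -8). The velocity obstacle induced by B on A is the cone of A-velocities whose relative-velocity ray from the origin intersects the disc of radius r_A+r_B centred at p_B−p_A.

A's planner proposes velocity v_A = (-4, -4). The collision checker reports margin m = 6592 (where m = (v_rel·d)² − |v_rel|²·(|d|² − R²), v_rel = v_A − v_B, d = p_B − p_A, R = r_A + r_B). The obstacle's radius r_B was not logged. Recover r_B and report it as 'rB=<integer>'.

m = 6592
d = (15, 0);  v_rel = (-6, 4),  |v_rel|² = 52
v_rel×d = (-6)·(0) − (4)·(15) = -60
since m = R²·52 − (-60)²:  R² = (3600 + 6592) / 52 = 196
R = √196 = 14  ⇒  r_B = 14 − 7 = 7

rB=7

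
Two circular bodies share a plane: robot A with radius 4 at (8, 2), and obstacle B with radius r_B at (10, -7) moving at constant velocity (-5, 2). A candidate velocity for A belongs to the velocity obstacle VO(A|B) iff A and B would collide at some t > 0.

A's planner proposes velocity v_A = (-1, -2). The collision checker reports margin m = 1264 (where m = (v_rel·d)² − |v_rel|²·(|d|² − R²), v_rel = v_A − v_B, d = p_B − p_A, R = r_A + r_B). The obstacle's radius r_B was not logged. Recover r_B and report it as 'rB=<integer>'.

m = 1264
d = (2, -9);  v_rel = (4, -4),  |v_rel|² = 32
v_rel×d = (4)·(-9) − (-4)·(2) = -28
since m = R²·32 − (-28)²:  R² = (784 + 1264) / 32 = 64
R = √64 = 8  ⇒  r_B = 8 − 4 = 4

rB=4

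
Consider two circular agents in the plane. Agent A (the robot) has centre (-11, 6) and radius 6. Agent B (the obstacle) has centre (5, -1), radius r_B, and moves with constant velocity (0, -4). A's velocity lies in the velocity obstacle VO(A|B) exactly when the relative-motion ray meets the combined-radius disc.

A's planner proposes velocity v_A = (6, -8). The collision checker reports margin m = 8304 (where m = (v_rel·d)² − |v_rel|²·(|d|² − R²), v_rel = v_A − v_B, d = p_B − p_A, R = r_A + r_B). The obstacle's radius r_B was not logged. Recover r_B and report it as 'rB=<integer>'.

m = 8304
d = (16, -7);  v_rel = (6, -4),  |v_rel|² = 52
v_rel×d = (6)·(-7) − (-4)·(16) = 22
since m = R²·52 − 22²:  R² = (484 + 8304) / 52 = 169
R = √169 = 13  ⇒  r_B = 13 − 6 = 7

rB=7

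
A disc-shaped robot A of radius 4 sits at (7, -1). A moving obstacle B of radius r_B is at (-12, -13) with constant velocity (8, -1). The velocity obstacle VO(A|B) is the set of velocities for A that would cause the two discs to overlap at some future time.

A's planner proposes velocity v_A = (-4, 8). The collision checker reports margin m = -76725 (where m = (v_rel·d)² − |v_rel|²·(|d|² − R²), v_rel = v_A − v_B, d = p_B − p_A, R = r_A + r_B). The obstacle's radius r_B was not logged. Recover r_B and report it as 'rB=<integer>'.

m = -76725
d = (-19, -12);  v_rel = (-12, 9),  |v_rel|² = 225
v_rel×d = (-12)·(-12) − (9)·(-19) = 315
since m = R²·225 − 315²:  R² = (99225 + -76725) / 225 = 100
R = √100 = 10  ⇒  r_B = 10 − 4 = 6

rB=6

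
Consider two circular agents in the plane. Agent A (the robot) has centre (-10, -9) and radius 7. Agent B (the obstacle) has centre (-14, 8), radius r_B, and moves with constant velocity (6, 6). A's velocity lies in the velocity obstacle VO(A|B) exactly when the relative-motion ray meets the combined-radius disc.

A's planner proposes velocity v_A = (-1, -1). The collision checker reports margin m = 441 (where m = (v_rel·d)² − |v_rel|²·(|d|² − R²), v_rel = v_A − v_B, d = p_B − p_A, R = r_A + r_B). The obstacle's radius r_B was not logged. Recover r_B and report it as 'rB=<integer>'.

m = 441
d = (-4, 17);  v_rel = (-7, -7),  |v_rel|² = 98
v_rel×d = (-7)·(17) − (-7)·(-4) = -147
since m = R²·98 − (-147)²:  R² = (21609 + 441) / 98 = 225
R = √225 = 15  ⇒  r_B = 15 − 7 = 8

rB=8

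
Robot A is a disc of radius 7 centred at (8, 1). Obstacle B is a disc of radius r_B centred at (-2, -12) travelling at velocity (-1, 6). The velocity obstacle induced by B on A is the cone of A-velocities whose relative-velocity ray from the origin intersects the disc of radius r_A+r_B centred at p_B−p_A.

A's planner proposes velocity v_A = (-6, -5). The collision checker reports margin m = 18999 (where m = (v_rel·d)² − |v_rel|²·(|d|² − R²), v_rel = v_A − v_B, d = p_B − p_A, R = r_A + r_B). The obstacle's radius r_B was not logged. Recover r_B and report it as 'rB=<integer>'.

m = 18999
d = (-10, -13);  v_rel = (-5, -11),  |v_rel|² = 146
v_rel×d = (-5)·(-13) − (-11)·(-10) = -45
since m = R²·146 − (-45)²:  R² = (2025 + 18999) / 146 = 144
R = √144 = 12  ⇒  r_B = 12 − 7 = 5

rB=5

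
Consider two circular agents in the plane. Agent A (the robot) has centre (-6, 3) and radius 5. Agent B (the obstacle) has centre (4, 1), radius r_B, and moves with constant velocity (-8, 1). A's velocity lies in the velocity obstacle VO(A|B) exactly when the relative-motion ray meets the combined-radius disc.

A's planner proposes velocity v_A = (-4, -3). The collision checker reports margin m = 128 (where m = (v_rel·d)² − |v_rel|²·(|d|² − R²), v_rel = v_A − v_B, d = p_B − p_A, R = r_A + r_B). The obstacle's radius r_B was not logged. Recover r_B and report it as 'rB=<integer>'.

m = 128
d = (10, -2);  v_rel = (4, -4),  |v_rel|² = 32
v_rel×d = (4)·(-2) − (-4)·(10) = 32
since m = R²·32 − 32²:  R² = (1024 + 128) / 32 = 36
R = √36 = 6  ⇒  r_B = 6 − 5 = 1

rB=1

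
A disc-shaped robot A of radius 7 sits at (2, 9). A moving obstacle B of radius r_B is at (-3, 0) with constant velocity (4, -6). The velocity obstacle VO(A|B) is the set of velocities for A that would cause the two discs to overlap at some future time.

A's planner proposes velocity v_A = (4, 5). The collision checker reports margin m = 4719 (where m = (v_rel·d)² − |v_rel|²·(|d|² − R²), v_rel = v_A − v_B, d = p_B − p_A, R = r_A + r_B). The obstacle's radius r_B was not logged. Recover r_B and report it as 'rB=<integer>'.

m = 4719
d = (-5, -9);  v_rel = (0, 11),  |v_rel|² = 121
v_rel×d = (0)·(-9) − (11)·(-5) = 55
since m = R²·121 − 55²:  R² = (3025 + 4719) / 121 = 64
R = √64 = 8  ⇒  r_B = 8 − 7 = 1

rB=1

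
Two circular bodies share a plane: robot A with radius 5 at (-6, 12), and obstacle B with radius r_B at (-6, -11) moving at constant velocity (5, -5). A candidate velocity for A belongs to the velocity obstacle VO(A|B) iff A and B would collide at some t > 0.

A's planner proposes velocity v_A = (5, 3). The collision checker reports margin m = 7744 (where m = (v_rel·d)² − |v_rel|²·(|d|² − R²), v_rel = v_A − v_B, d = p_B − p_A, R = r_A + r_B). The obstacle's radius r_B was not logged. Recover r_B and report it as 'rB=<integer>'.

m = 7744
d = (0, -23);  v_rel = (0, 8),  |v_rel|² = 64
v_rel×d = (0)·(-23) − (8)·(0) = 0
since m = R²·64 − 0²:  R² = (0 + 7744) / 64 = 121
R = √121 = 11  ⇒  r_B = 11 − 5 = 6

rB=6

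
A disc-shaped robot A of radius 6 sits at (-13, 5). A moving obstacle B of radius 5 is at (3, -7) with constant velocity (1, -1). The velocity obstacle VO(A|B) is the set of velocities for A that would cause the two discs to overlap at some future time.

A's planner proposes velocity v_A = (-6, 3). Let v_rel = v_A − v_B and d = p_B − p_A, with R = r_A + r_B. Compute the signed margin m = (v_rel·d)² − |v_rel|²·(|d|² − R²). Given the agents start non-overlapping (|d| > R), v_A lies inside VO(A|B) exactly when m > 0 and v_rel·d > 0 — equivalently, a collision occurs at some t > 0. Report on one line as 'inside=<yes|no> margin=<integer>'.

d = (16, -12),  |d|² = 400;  R = 6+5 = 11,  c = 400−11² = 279
v_rel = (-7, 4),  |v_rel|² = 65;  v_rel·d = (-7)·(16) + (4)·(-12) = -160
65·t² + 320·t + 279 = 0  ⇒  m = (-160)² − 65·279 = 7465
m = 7465 > 0,  v_rel·d = -160 < 0  ⇒  outside

inside=no margin=7465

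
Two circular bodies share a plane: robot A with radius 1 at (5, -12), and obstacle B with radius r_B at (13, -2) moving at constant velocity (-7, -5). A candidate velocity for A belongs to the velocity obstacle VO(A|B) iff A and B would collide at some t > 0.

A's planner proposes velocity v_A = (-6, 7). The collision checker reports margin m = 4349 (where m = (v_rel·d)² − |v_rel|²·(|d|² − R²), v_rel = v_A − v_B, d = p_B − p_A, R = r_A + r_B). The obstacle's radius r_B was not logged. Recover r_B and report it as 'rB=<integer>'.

m = 4349
d = (8, 10);  v_rel = (1, 12),  |v_rel|² = 145
v_rel×d = (1)·(10) − (12)·(8) = -86
since m = R²·145 − (-86)²:  R² = (7396 + 4349) / 145 = 81
R = √81 = 9  ⇒  r_B = 9 − 1 = 8

rB=8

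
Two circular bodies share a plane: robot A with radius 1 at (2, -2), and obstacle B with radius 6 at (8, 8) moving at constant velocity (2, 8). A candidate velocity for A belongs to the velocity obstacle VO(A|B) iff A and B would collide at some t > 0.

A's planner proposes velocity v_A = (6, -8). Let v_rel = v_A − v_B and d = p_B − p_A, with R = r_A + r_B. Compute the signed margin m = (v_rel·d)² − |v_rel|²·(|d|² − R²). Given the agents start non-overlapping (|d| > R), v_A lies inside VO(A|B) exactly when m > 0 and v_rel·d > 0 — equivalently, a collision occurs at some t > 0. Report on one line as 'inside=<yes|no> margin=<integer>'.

d = (6, 10),  |d|² = 136;  R = 1+6 = 7,  c = 136−7² = 87
v_rel = (4, -16),  |v_rel|² = 272;  v_rel·d = (4)·(6) + (-16)·(10) = -136
272·t² + 272·t + 87 = 0  ⇒  m = (-136)² − 272·87 = -5168
m = -5168 < 0,  v_rel·d = -136 < 0  ⇒  outside

inside=no margin=-5168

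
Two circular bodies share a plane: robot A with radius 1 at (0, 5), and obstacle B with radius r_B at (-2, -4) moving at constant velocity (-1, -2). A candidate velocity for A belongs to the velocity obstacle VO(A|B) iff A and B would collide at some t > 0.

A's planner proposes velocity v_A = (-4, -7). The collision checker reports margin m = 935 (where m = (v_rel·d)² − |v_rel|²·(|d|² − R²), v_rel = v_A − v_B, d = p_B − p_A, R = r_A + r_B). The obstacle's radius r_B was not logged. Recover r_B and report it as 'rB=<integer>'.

m = 935
d = (-2, -9);  v_rel = (-3, -5),  |v_rel|² = 34
v_rel×d = (-3)·(-9) − (-5)·(-2) = 17
since m = R²·34 − 17²:  R² = (289 + 935) / 34 = 36
R = √36 = 6  ⇒  r_B = 6 − 1 = 5

rB=5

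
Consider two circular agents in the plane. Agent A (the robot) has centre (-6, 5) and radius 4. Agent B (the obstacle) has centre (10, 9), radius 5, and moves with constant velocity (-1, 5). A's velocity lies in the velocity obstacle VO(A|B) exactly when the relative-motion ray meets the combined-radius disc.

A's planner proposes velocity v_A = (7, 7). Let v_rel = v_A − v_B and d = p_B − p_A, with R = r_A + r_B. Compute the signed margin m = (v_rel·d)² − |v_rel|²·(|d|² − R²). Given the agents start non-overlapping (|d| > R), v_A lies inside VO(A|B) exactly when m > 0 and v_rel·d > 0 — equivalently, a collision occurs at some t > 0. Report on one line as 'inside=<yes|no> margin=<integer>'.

d = (16, 4),  |d|² = 272;  R = 4+5 = 9,  c = 272−9² = 191
v_rel = (8, 2),  |v_rel|² = 68;  v_rel·d = (8)·(16) + (2)·(4) = 136
68·t² − 272·t + 191 = 0  ⇒  m = 136² − 68·191 = 5508
m = 5508 > 0,  v_rel·d = 136 > 0  ⇒  inside

inside=yes margin=5508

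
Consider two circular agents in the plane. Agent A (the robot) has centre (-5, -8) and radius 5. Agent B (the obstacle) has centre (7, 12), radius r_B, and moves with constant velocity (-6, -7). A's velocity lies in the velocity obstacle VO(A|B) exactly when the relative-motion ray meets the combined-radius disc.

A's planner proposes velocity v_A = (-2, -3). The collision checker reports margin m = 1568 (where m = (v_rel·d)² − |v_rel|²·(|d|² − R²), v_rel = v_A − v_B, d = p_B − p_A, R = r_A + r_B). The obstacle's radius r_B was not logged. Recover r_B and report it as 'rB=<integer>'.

m = 1568
d = (12, 20);  v_rel = (4, 4),  |v_rel|² = 32
v_rel×d = (4)·(20) − (4)·(12) = 32
since m = R²·32 − 32²:  R² = (1024 + 1568) / 32 = 81
R = √81 = 9  ⇒  r_B = 9 − 5 = 4

rB=4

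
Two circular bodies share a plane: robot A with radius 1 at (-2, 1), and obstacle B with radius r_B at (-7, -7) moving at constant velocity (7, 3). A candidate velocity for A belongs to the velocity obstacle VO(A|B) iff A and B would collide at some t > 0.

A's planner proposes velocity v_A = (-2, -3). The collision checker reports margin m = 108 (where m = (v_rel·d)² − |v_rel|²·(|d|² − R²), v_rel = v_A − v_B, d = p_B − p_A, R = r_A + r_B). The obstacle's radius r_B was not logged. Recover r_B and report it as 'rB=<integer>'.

m = 108
d = (-5, -8);  v_rel = (-9, -6),  |v_rel|² = 117
v_rel×d = (-9)·(-8) − (-6)·(-5) = 42
since m = R²·117 − 42²:  R² = (1764 + 108) / 117 = 16
R = √16 = 4  ⇒  r_B = 4 − 1 = 3

rB=3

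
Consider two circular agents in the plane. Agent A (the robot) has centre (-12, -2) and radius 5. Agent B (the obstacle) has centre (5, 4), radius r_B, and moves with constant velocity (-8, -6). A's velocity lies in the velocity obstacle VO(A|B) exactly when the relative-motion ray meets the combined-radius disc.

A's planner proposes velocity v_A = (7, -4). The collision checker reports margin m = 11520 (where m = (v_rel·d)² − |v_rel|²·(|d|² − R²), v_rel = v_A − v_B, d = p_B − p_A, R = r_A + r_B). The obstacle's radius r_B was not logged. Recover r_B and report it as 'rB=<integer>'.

m = 11520
d = (17, 6);  v_rel = (15, 2),  |v_rel|² = 229
v_rel×d = (15)·(6) − (2)·(17) = 56
since m = R²·229 − 56²:  R² = (3136 + 11520) / 229 = 64
R = √64 = 8  ⇒  r_B = 8 − 5 = 3

rB=3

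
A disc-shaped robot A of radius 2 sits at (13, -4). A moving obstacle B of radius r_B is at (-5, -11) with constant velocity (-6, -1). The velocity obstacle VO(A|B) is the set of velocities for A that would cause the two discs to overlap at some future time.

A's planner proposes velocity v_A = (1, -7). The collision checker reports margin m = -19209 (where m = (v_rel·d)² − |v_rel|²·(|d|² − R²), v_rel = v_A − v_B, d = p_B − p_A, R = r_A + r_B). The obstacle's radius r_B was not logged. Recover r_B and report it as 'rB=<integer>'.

m = -19209
d = (-18, -7);  v_rel = (7, -6),  |v_rel|² = 85
v_rel×d = (7)·(-7) − (-6)·(-18) = -157
since m = R²·85 − (-157)²:  R² = (24649 + -19209) / 85 = 64
R = √64 = 8  ⇒  r_B = 8 − 2 = 6

rB=6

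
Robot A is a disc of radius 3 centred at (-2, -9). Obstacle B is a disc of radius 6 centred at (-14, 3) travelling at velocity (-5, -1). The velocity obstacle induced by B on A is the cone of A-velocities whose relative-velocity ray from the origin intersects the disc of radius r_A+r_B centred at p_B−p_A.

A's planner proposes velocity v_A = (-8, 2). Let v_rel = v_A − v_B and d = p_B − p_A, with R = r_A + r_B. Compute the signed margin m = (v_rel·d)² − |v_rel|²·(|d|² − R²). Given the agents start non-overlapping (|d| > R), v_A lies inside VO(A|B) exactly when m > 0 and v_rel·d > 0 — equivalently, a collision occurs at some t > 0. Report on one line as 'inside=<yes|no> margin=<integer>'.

d = (-12, 12),  |d|² = 288;  R = 3+6 = 9,  c = 288−9² = 207
v_rel = (-3, 3),  |v_rel|² = 18;  v_rel·d = (-3)·(-12) + (3)·(12) = 72
18·t² − 144·t + 207 = 0  ⇒  m = 72² − 18·207 = 1458
m = 1458 > 0,  v_rel·d = 72 > 0  ⇒  inside

inside=yes margin=1458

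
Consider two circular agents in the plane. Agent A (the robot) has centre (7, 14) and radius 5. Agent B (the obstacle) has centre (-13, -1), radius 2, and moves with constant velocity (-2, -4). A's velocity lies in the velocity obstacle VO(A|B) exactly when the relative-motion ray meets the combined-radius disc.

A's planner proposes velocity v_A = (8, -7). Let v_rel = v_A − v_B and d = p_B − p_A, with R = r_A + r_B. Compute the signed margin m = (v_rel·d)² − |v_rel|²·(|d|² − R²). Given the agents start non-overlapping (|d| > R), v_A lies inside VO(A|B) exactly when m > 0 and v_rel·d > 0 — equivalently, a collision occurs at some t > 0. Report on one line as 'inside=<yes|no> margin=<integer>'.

d = (-20, -15),  |d|² = 625;  R = 5+2 = 7,  c = 625−7² = 576
v_rel = (10, -3),  |v_rel|² = 109;  v_rel·d = (10)·(-20) + (-3)·(-15) = -155
109·t² + 310·t + 576 = 0  ⇒  m = (-155)² − 109·576 = -38759
m = -38759 < 0,  v_rel·d = -155 < 0  ⇒  outside

inside=no margin=-38759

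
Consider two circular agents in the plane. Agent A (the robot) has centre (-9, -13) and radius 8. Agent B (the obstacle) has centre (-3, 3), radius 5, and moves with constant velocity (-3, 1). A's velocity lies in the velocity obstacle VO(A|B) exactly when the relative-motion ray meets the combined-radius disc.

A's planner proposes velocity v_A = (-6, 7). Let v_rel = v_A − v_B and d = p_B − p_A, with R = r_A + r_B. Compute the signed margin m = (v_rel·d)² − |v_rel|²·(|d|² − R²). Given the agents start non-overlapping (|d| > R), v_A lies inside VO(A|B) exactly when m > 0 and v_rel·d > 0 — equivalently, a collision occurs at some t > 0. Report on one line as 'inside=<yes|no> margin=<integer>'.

d = (6, 16),  |d|² = 292;  R = 8+5 = 13,  c = 292−13² = 123
v_rel = (-3, 6),  |v_rel|² = 45;  v_rel·d = (-3)·(6) + (6)·(16) = 78
45·t² − 156·t + 123 = 0  ⇒  m = 78² − 45·123 = 549
m = 549 > 0,  v_rel·d = 78 > 0  ⇒  inside

inside=yes margin=549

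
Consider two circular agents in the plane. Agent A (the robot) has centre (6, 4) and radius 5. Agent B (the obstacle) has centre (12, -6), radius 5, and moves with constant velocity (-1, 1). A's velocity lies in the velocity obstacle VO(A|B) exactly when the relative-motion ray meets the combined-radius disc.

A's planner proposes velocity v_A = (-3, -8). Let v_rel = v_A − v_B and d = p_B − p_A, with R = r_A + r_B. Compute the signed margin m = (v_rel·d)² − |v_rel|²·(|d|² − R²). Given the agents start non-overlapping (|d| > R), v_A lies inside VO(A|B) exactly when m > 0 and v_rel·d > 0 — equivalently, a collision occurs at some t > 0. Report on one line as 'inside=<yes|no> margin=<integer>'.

d = (6, -10),  |d|² = 136;  R = 5+5 = 10,  c = 136−10² = 36
v_rel = (-2, -9),  |v_rel|² = 85;  v_rel·d = (-2)·(6) + (-9)·(-10) = 78
85·t² − 156·t + 36 = 0  ⇒  m = 78² − 85·36 = 3024
m = 3024 > 0,  v_rel·d = 78 > 0  ⇒  inside

inside=yes margin=3024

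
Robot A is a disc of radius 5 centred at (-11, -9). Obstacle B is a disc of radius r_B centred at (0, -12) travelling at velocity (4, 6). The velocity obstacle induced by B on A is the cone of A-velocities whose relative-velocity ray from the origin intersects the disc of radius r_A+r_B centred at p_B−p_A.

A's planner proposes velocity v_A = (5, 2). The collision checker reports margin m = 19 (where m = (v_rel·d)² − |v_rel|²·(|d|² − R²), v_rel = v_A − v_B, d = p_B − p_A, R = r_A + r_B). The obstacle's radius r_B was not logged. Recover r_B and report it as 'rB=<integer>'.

m = 19
d = (11, -3);  v_rel = (1, -4),  |v_rel|² = 17
v_rel×d = (1)·(-3) − (-4)·(11) = 41
since m = R²·17 − 41²:  R² = (1681 + 19) / 17 = 100
R = √100 = 10  ⇒  r_B = 10 − 5 = 5

rB=5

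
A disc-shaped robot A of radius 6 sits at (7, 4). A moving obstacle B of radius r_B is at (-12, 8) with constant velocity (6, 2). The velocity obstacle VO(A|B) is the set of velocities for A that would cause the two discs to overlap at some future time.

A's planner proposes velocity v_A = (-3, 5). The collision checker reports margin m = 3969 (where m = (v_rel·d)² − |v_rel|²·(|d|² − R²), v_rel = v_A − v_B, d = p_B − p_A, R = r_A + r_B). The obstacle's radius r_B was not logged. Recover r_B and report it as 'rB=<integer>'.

m = 3969
d = (-19, 4);  v_rel = (-9, 3),  |v_rel|² = 90
v_rel×d = (-9)·(4) − (3)·(-19) = 21
since m = R²·90 − 21²:  R² = (441 + 3969) / 90 = 49
R = √49 = 7  ⇒  r_B = 7 − 6 = 1

rB=1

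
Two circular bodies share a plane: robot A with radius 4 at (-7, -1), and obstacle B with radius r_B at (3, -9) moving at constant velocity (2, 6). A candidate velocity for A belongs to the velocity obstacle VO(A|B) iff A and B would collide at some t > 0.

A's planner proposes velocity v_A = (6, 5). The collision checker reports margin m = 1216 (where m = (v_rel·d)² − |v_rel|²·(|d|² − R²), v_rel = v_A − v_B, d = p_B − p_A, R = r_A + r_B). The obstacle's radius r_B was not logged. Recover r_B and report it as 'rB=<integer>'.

m = 1216
d = (10, -8);  v_rel = (4, -1),  |v_rel|² = 17
v_rel×d = (4)·(-8) − (-1)·(10) = -22
since m = R²·17 − (-22)²:  R² = (484 + 1216) / 17 = 100
R = √100 = 10  ⇒  r_B = 10 − 4 = 6

rB=6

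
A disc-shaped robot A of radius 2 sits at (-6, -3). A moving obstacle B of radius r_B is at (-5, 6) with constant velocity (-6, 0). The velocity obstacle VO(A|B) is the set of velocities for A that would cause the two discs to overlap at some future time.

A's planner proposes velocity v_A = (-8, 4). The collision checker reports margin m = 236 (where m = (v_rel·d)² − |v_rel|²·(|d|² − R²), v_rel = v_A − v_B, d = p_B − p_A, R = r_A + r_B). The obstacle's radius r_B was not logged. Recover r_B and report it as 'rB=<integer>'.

m = 236
d = (1, 9);  v_rel = (-2, 4),  |v_rel|² = 20
v_rel×d = (-2)·(9) − (4)·(1) = -22
since m = R²·20 − (-22)²:  R² = (484 + 236) / 20 = 36
R = √36 = 6  ⇒  r_B = 6 − 2 = 4

rB=4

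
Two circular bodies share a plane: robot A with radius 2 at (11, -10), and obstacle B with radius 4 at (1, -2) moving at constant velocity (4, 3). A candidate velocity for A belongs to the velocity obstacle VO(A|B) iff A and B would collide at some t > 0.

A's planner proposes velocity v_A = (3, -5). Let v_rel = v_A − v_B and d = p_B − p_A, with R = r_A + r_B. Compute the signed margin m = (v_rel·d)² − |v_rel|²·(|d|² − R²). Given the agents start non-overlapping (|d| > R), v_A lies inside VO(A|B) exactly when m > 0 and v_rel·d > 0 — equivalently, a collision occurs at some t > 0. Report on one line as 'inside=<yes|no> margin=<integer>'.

d = (-10, 8),  |d|² = 164;  R = 2+4 = 6,  c = 164−6² = 128
v_rel = (-1, -8),  |v_rel|² = 65;  v_rel·d = (-1)·(-10) + (-8)·(8) = -54
65·t² + 108·t + 128 = 0  ⇒  m = (-54)² − 65·128 = -5404
m = -5404 < 0,  v_rel·d = -54 < 0  ⇒  outside

inside=no margin=-5404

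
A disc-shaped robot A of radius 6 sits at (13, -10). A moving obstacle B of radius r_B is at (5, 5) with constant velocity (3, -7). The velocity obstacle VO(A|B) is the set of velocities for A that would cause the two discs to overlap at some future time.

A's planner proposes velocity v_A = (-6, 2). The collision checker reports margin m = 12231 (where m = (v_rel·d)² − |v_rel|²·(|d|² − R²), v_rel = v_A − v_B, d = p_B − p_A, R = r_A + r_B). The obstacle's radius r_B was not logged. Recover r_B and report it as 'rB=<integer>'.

m = 12231
d = (-8, 15);  v_rel = (-9, 9),  |v_rel|² = 162
v_rel×d = (-9)·(15) − (9)·(-8) = -63
since m = R²·162 − (-63)²:  R² = (3969 + 12231) / 162 = 100
R = √100 = 10  ⇒  r_B = 10 − 6 = 4

rB=4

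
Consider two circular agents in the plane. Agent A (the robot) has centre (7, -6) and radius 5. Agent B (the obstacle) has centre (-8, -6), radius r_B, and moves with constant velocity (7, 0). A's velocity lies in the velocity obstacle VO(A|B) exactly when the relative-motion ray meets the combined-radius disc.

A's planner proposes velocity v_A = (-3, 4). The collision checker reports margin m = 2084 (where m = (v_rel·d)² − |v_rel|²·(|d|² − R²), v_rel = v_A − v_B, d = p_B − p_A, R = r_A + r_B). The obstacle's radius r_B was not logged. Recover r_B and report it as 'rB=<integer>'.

m = 2084
d = (-15, 0);  v_rel = (-10, 4),  |v_rel|² = 116
v_rel×d = (-10)·(0) − (4)·(-15) = 60
since m = R²·116 − 60²:  R² = (3600 + 2084) / 116 = 49
R = √49 = 7  ⇒  r_B = 7 − 5 = 2

rB=2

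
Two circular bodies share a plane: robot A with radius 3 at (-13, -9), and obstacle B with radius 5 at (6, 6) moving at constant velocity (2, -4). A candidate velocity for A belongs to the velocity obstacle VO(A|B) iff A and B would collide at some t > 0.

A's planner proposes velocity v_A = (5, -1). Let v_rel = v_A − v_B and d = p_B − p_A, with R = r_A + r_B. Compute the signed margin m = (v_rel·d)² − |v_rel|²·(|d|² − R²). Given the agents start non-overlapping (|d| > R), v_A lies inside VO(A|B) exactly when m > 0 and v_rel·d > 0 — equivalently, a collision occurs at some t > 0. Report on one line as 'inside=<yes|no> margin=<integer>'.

d = (19, 15),  |d|² = 586;  R = 3+5 = 8,  c = 586−8² = 522
v_rel = (3, 3),  |v_rel|² = 18;  v_rel·d = (3)·(19) + (3)·(15) = 102
18·t² − 204·t + 522 = 0  ⇒  m = 102² − 18·522 = 1008
m = 1008 > 0,  v_rel·d = 102 > 0  ⇒  inside

inside=yes margin=1008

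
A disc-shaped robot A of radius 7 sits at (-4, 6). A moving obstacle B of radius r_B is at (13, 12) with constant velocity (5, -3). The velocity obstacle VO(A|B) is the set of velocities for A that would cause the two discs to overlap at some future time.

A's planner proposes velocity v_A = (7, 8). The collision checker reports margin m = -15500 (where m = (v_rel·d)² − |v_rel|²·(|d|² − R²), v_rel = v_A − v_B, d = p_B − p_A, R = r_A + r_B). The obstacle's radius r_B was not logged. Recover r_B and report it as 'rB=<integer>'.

m = -15500
d = (17, 6);  v_rel = (2, 11),  |v_rel|² = 125
v_rel×d = (2)·(6) − (11)·(17) = -175
since m = R²·125 − (-175)²:  R² = (30625 + -15500) / 125 = 121
R = √121 = 11  ⇒  r_B = 11 − 7 = 4

rB=4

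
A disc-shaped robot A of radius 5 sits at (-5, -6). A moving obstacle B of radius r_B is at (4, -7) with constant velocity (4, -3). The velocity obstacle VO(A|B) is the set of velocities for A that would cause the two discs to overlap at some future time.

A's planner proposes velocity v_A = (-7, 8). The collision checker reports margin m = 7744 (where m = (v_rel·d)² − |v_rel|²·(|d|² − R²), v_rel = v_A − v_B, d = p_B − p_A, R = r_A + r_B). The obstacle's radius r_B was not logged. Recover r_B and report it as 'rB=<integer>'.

m = 7744
d = (9, -1);  v_rel = (-11, 11),  |v_rel|² = 242
v_rel×d = (-11)·(-1) − (11)·(9) = -88
since m = R²·242 − (-88)²:  R² = (7744 + 7744) / 242 = 64
R = √64 = 8  ⇒  r_B = 8 − 5 = 3

rB=3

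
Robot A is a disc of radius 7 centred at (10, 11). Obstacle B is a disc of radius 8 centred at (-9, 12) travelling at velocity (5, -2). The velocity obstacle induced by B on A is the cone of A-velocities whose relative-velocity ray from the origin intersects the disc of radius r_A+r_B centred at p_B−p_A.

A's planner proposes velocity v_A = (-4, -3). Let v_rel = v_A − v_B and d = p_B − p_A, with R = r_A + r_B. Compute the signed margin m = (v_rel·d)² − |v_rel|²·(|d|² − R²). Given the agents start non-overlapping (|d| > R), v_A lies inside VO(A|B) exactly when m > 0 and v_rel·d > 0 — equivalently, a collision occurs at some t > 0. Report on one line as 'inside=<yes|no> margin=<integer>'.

d = (-19, 1),  |d|² = 362;  R = 7+8 = 15,  c = 362−15² = 137
v_rel = (-9, -1),  |v_rel|² = 82;  v_rel·d = (-9)·(-19) + (-1)·(1) = 170
82·t² − 340·t + 137 = 0  ⇒  m = 170² − 82·137 = 17666
m = 17666 > 0,  v_rel·d = 170 > 0  ⇒  inside

inside=yes margin=17666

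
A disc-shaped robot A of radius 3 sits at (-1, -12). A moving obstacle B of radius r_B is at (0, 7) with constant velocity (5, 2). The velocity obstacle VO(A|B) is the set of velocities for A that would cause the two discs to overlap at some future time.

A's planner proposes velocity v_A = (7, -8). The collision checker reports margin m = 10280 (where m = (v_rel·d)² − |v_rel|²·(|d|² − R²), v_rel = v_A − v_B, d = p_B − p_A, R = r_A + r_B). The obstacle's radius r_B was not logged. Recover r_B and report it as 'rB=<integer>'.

m = 10280
d = (1, 19);  v_rel = (2, -10),  |v_rel|² = 104
v_rel×d = (2)·(19) − (-10)·(1) = 48
since m = R²·104 − 48²:  R² = (2304 + 10280) / 104 = 121
R = √121 = 11  ⇒  r_B = 11 − 3 = 8

rB=8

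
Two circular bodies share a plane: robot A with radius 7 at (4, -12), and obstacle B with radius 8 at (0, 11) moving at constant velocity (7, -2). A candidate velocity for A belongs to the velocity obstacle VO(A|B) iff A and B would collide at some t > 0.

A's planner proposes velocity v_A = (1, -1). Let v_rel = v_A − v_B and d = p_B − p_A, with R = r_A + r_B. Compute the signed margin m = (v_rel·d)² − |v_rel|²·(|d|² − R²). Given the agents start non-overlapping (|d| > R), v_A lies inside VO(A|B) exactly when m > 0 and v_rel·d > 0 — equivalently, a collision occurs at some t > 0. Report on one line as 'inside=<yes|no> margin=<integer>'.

d = (-4, 23),  |d|² = 545;  R = 7+8 = 15,  c = 545−15² = 320
v_rel = (-6, 1),  |v_rel|² = 37;  v_rel·d = (-6)·(-4) + (1)·(23) = 47
37·t² − 94·t + 320 = 0  ⇒  m = 47² − 37·320 = -9631
m = -9631 < 0,  v_rel·d = 47 > 0  ⇒  outside

inside=no margin=-9631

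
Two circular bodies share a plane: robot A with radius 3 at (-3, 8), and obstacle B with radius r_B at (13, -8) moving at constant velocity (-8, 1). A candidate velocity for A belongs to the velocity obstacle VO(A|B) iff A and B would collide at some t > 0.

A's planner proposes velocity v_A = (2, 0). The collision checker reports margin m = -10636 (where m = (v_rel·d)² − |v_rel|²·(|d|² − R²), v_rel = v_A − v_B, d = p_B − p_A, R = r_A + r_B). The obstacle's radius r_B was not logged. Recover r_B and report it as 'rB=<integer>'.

m = -10636
d = (16, -16);  v_rel = (10, -1),  |v_rel|² = 101
v_rel×d = (10)·(-16) − (-1)·(16) = -144
since m = R²·101 − (-144)²:  R² = (20736 + -10636) / 101 = 100
R = √100 = 10  ⇒  r_B = 10 − 3 = 7

rB=7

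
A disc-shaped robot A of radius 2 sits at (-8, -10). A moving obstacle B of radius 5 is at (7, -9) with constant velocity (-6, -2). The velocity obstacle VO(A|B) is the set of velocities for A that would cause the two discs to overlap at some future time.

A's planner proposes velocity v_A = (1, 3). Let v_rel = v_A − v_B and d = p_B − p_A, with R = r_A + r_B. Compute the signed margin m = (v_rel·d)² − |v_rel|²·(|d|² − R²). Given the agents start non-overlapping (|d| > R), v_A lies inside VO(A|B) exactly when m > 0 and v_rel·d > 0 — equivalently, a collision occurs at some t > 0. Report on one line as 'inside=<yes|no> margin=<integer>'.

d = (15, 1),  |d|² = 226;  R = 2+5 = 7,  c = 226−7² = 177
v_rel = (7, 5),  |v_rel|² = 74;  v_rel·d = (7)·(15) + (5)·(1) = 110
74·t² − 220·t + 177 = 0  ⇒  m = 110² − 74·177 = -998
m = -998 < 0,  v_rel·d = 110 > 0  ⇒  outside

inside=no margin=-998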